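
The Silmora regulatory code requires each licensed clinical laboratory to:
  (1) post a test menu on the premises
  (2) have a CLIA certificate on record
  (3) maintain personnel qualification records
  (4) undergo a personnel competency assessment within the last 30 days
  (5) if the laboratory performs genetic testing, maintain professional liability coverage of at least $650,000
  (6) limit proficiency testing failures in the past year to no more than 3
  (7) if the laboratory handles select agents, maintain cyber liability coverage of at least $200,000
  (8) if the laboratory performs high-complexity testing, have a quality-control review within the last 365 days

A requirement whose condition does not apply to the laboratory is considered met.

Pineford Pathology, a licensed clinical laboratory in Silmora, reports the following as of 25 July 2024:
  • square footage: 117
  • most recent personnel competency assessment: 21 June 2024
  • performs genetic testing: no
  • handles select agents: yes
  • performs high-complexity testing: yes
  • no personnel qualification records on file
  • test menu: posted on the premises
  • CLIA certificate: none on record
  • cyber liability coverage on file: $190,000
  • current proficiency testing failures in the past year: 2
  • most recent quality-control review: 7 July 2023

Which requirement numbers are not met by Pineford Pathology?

2, 3, 4, 7, 8

1. test menu present → met
2. CLIA certificate absent → not met
3. personnel qualification records absent → not met
4. personnel competency assessment 34 days ago vs limit 30 → not met
5. condition 'performs genetic testing' does not hold → requirement n/a → met
6. proficiency testing failures in the past year 2 ≤ 3 → met
7. condition 'handles select agents' holds; cyber liability coverage $190,000 < $200,000 → not met
8. condition 'performs high-complexity testing' holds; quality-control review 384 days ago vs limit 365 → not met
Not met: 2, 3, 4, 7, 8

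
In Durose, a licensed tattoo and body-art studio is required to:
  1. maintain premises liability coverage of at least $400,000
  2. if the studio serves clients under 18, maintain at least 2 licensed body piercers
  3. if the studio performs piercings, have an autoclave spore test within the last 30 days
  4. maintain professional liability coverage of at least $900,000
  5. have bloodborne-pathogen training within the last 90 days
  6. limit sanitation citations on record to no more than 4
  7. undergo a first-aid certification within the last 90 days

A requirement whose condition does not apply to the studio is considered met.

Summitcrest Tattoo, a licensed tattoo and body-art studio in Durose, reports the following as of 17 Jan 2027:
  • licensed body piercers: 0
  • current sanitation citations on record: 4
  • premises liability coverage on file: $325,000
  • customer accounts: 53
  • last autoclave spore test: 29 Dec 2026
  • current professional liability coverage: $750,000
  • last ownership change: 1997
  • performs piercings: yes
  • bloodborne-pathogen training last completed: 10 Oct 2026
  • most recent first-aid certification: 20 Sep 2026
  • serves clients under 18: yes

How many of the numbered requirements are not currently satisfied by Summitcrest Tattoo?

5

1. premises liability coverage $325,000 < $400,000 → not met
2. condition 'serves clients under 18' holds; licensed body piercers 0 < 2 → not met
3. condition 'performs piercings' holds; autoclave spore test 19 days ago vs limit 30 → met
4. professional liability coverage $750,000 < $900,000 → not met
5. bloodborne-pathogen training 99 days ago vs limit 90 → not met
6. sanitation citations on record 4 ≤ 4 → met
7. first-aid certification 119 days ago vs limit 90 → not met
Not met: 5 of 7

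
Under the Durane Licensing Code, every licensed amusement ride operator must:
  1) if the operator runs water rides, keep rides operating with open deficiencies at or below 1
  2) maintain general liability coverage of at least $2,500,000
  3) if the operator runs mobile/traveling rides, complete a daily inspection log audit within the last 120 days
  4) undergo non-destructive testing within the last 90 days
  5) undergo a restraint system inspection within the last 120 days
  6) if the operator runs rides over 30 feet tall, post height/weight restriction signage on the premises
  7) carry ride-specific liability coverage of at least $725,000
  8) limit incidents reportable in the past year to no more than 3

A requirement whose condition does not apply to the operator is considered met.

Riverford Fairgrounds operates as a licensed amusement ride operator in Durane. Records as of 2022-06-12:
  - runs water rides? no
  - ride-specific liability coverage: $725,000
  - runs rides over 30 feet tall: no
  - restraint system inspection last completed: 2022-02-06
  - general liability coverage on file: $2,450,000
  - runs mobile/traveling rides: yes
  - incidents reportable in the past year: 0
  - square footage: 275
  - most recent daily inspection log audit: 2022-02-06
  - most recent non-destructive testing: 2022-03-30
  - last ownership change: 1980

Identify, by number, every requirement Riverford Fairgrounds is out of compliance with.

1. condition 'runs water rides' does not hold → requirement n/a → met
2. general liability coverage $2,450,000 < $2,500,000 → not met
3. condition 'runs mobile/traveling rides' holds; daily inspection log audit 126 days ago vs limit 120 → not met
4. non-destructive testing 74 days ago vs limit 90 → met
5. restraint system inspection 126 days ago vs limit 120 → not met
6. condition 'runs rides over 30 feet tall' does not hold → requirement n/a → met
7. ride-specific liability coverage $725,000 ≥ $725,000 → met
8. incidents reportable in the past year 0 ≤ 3 → met
Not met: 2, 3, 5

2, 3, 5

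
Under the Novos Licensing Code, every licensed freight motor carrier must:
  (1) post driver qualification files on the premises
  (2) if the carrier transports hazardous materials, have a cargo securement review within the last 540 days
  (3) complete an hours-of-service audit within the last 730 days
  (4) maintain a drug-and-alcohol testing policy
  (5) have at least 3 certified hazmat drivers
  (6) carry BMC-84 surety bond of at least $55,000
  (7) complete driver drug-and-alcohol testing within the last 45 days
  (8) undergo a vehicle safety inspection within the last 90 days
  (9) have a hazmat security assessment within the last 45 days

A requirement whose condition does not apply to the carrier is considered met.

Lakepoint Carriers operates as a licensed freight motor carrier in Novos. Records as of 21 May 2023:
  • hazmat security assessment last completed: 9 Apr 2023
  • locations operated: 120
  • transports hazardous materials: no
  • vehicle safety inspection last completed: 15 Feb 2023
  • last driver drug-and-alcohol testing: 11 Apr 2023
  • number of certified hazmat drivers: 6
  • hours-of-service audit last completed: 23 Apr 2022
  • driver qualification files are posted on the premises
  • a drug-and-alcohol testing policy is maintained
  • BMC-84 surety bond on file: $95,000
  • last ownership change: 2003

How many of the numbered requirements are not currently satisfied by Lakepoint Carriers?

1

1. driver qualification files present → met
2. condition 'transports hazardous materials' does not hold → requirement n/a → met
3. hours-of-service audit 393 days ago vs limit 730 → met
4. drug-and-alcohol testing policy present → met
5. certified hazmat drivers 6 ≥ 3 → met
6. BMC-84 surety bond $95,000 ≥ $55,000 → met
7. driver drug-and-alcohol testing 40 days ago vs limit 45 → met
8. vehicle safety inspection 95 days ago vs limit 90 → not met
9. hazmat security assessment 42 days ago vs limit 45 → met
Not met: 1 of 9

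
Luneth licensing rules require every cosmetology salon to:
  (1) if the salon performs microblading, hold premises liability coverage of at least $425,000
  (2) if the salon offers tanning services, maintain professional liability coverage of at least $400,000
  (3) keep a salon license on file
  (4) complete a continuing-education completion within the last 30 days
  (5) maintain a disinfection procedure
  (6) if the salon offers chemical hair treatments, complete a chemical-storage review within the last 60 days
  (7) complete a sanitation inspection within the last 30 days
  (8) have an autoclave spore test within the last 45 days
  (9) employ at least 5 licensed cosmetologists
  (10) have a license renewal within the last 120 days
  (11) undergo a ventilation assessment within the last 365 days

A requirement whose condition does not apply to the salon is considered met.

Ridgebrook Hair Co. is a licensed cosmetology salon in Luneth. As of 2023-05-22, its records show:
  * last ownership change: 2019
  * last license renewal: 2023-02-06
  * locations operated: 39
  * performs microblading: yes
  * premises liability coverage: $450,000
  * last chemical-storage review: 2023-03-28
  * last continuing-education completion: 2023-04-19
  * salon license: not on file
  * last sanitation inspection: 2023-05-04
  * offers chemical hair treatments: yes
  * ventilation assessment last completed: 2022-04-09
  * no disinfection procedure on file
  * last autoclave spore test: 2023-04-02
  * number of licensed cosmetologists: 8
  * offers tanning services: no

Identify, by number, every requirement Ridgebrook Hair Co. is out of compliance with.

1. condition 'performs microblading' holds; premises liability coverage $450,000 ≥ $425,000 → met
2. condition 'offers tanning services' does not hold → requirement n/a → met
3. salon license absent → not met
4. continuing-education completion 33 days ago vs limit 30 → not met
5. disinfection procedure absent → not met
6. condition 'offers chemical hair treatments' holds; chemical-storage review 55 days ago vs limit 60 → met
7. sanitation inspection 18 days ago vs limit 30 → met
8. autoclave spore test 50 days ago vs limit 45 → not met
9. licensed cosmetologists 8 ≥ 5 → met
10. license renewal 105 days ago vs limit 120 → met
11. ventilation assessment 408 days ago vs limit 365 → not met
Not met: 3, 4, 5, 8, 11

3, 4, 5, 8, 11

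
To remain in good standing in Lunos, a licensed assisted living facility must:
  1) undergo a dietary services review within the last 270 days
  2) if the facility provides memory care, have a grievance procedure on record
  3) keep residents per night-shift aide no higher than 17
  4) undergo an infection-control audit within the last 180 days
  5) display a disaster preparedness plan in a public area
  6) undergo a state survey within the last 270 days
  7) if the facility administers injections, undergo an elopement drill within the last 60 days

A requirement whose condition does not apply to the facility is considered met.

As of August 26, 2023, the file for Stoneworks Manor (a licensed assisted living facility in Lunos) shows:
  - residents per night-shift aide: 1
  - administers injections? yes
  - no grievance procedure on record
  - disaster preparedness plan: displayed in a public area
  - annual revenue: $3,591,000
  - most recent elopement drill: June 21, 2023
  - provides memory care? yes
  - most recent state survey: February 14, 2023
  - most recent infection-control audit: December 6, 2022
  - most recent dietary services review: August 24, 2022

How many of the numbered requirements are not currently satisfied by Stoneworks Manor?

1. dietary services review 367 days ago vs limit 270 → not met
2. condition 'provides memory care' holds; grievance procedure absent → not met
3. residents per night-shift aide 1 ≤ 17 → met
4. infection-control audit 263 days ago vs limit 180 → not met
5. disaster preparedness plan present → met
6. state survey 193 days ago vs limit 270 → met
7. condition 'administers injections' holds; elopement drill 66 days ago vs limit 60 → not met
Not met: 4 of 7

4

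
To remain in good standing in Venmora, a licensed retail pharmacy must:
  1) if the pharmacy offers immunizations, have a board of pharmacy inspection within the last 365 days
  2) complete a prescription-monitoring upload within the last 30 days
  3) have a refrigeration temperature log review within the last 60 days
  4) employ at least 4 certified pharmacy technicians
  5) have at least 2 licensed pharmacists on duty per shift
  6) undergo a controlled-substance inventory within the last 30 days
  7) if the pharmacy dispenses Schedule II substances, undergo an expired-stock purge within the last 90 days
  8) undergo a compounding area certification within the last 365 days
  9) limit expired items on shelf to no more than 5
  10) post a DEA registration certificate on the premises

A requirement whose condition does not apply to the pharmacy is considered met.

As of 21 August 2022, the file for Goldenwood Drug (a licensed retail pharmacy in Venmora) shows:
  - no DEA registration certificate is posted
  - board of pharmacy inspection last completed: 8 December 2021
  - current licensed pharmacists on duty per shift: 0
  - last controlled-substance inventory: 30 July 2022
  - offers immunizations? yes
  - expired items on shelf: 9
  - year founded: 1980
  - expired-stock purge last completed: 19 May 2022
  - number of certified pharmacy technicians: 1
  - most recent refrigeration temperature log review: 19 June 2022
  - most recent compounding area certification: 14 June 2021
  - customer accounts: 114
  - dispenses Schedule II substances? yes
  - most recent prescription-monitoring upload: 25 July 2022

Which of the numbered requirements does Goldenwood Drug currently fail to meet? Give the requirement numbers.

3, 4, 5, 7, 8, 9, 10

1. condition 'offers immunizations' holds; board of pharmacy inspection 256 days ago vs limit 365 → met
2. prescription-monitoring upload 27 days ago vs limit 30 → met
3. refrigeration temperature log review 63 days ago vs limit 60 → not met
4. certified pharmacy technicians 1 < 4 → not met
5. licensed pharmacists on duty per shift 0 < 2 → not met
6. controlled-substance inventory 22 days ago vs limit 30 → met
7. condition 'dispenses Schedule II substances' holds; expired-stock purge 94 days ago vs limit 90 → not met
8. compounding area certification 433 days ago vs limit 365 → not met
9. expired items on shelf 9 > 5 → not met
10. DEA registration certificate absent → not met
Not met: 3, 4, 5, 7, 8, 9, 10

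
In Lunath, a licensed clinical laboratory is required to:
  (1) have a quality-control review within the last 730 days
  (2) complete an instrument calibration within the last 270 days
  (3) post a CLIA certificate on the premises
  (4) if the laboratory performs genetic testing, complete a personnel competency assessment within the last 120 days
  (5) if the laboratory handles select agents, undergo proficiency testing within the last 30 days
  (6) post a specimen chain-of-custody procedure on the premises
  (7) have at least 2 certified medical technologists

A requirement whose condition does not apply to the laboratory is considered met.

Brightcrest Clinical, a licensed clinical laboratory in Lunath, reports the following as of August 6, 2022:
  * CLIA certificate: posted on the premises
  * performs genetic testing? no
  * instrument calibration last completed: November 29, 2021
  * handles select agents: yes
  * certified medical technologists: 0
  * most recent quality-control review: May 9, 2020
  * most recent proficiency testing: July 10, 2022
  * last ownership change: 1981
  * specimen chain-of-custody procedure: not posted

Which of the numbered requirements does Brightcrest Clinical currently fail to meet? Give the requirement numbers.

1. quality-control review 819 days ago vs limit 730 → not met
2. instrument calibration 250 days ago vs limit 270 → met
3. CLIA certificate present → met
4. condition 'performs genetic testing' does not hold → requirement n/a → met
5. condition 'handles select agents' holds; proficiency testing 27 days ago vs limit 30 → met
6. specimen chain-of-custody procedure absent → not met
7. certified medical technologists 0 < 2 → not met
Not met: 1, 6, 7

1, 6, 7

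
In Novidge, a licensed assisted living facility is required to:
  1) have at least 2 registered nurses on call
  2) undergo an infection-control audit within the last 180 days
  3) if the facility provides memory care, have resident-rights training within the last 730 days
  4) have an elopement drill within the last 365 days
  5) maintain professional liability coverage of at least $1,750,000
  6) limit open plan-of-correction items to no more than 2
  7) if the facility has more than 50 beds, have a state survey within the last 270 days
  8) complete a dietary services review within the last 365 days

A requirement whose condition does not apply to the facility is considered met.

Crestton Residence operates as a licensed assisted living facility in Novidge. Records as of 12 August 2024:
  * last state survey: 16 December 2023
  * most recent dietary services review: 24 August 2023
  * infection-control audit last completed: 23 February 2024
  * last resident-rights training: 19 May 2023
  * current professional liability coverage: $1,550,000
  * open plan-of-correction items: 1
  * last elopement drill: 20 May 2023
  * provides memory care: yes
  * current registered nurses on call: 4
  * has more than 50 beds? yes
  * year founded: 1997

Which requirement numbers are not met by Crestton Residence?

4, 5

1. registered nurses on call 4 ≥ 2 → met
2. infection-control audit 171 days ago vs limit 180 → met
3. condition 'provides memory care' holds; resident-rights training 451 days ago vs limit 730 → met
4. elopement drill 450 days ago vs limit 365 → not met
5. professional liability coverage $1,550,000 < $1,750,000 → not met
6. open plan-of-correction items 1 ≤ 2 → met
7. condition 'has more than 50 beds' holds; state survey 240 days ago vs limit 270 → met
8. dietary services review 354 days ago vs limit 365 → met
Not met: 4, 5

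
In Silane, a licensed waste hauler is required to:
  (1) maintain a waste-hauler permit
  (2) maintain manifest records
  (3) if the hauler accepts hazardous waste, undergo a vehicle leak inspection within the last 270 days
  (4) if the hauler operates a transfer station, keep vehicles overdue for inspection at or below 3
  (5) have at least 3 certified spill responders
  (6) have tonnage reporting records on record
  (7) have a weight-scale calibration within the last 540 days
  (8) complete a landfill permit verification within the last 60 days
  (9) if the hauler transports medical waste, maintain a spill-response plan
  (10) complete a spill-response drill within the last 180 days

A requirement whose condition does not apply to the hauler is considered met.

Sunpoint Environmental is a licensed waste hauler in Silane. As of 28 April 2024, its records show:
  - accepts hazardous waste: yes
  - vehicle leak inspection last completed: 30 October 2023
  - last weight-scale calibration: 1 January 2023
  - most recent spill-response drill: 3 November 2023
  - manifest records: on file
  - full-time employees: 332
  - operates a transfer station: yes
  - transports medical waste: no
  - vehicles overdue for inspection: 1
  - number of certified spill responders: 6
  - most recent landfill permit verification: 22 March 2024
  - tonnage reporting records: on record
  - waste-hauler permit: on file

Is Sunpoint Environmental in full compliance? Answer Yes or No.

Yes

1. waste-hauler permit present → met
2. manifest records present → met
3. condition 'accepts hazardous waste' holds; vehicle leak inspection 181 days ago vs limit 270 → met
4. condition 'operates a transfer station' holds; vehicles overdue for inspection 1 ≤ 3 → met
5. certified spill responders 6 ≥ 3 → met
6. tonnage reporting records present → met
7. weight-scale calibration 483 days ago vs limit 540 → met
8. landfill permit verification 37 days ago vs limit 60 → met
9. condition 'transports medical waste' does not hold → requirement n/a → met
10. spill-response drill 177 days ago vs limit 180 → met
All met.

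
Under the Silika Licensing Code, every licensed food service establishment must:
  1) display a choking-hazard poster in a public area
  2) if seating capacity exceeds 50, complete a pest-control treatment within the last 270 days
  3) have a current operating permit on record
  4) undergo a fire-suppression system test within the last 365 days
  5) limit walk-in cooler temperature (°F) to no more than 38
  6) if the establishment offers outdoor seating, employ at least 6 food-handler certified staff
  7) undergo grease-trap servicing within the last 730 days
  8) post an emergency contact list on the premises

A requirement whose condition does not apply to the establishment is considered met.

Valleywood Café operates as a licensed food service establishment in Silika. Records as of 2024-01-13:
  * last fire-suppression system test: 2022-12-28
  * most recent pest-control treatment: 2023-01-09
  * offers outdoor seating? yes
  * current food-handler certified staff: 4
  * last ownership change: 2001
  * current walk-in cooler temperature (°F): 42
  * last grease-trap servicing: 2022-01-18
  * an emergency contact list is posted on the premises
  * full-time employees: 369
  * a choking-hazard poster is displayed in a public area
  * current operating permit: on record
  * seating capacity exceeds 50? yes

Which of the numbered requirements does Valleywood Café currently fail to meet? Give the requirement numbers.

1. choking-hazard poster present → met
2. condition 'seating capacity exceeds 50' holds; pest-control treatment 369 days ago vs limit 270 → not met
3. current operating permit present → met
4. fire-suppression system test 381 days ago vs limit 365 → not met
5. walk-in cooler temperature (°F) 42 > 38 → not met
6. condition 'offers outdoor seating' holds; food-handler certified staff 4 < 6 → not met
7. grease-trap servicing 725 days ago vs limit 730 → met
8. emergency contact list present → met
Not met: 2, 4, 5, 6

2, 4, 5, 6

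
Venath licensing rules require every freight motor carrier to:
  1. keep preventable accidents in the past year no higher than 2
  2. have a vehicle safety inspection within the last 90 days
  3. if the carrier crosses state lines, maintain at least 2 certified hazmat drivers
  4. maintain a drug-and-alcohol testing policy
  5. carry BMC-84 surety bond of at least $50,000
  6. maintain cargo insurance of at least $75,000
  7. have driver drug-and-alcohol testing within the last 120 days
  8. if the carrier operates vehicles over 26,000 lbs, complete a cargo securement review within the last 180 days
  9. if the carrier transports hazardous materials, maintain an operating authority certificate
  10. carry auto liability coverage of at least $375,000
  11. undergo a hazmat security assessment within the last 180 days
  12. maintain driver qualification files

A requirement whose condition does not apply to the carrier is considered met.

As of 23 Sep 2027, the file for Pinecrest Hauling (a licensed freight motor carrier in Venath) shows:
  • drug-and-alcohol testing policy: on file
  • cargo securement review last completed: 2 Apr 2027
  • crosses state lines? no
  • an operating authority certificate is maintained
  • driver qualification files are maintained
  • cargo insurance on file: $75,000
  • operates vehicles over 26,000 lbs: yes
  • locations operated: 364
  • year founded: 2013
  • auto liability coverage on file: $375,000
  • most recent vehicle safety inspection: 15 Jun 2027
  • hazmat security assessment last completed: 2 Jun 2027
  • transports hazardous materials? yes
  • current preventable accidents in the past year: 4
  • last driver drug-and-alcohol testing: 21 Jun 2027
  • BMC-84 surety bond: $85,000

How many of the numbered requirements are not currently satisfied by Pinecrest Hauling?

2

1. preventable accidents in the past year 4 > 2 → not met
2. vehicle safety inspection 100 days ago vs limit 90 → not met
3. condition 'crosses state lines' does not hold → requirement n/a → met
4. drug-and-alcohol testing policy present → met
5. BMC-84 surety bond $85,000 ≥ $50,000 → met
6. cargo insurance $75,000 ≥ $75,000 → met
7. driver drug-and-alcohol testing 94 days ago vs limit 120 → met
8. condition 'operates vehicles over 26,000 lbs' holds; cargo securement review 174 days ago vs limit 180 → met
9. condition 'transports hazardous materials' holds; operating authority certificate present → met
10. auto liability coverage $375,000 ≥ $375,000 → met
11. hazmat security assessment 113 days ago vs limit 180 → met
12. driver qualification files present → met
Not met: 2 of 12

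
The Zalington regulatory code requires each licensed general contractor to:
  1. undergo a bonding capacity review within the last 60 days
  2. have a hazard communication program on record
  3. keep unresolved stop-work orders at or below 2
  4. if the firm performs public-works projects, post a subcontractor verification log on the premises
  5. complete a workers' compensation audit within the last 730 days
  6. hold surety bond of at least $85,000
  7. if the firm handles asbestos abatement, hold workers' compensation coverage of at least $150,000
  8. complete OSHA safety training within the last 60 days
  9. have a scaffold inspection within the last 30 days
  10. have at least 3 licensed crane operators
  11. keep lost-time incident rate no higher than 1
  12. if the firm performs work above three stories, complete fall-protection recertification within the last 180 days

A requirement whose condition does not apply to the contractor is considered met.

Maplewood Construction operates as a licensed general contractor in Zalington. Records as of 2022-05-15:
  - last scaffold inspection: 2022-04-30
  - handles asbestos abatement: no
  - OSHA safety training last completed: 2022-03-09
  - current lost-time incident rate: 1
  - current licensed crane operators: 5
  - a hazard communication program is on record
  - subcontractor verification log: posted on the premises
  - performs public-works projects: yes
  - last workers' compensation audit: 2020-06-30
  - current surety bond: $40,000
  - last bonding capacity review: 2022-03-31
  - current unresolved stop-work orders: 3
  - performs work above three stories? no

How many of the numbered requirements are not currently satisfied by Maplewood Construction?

3

1. bonding capacity review 45 days ago vs limit 60 → met
2. hazard communication program present → met
3. unresolved stop-work orders 3 > 2 → not met
4. condition 'performs public-works projects' holds; subcontractor verification log present → met
5. workers' compensation audit 684 days ago vs limit 730 → met
6. surety bond $40,000 < $85,000 → not met
7. condition 'handles asbestos abatement' does not hold → requirement n/a → met
8. OSHA safety training 67 days ago vs limit 60 → not met
9. scaffold inspection 15 days ago vs limit 30 → met
10. licensed crane operators 5 ≥ 3 → met
11. lost-time incident rate 1 ≤ 1 → met
12. condition 'performs work above three stories' does not hold → requirement n/a → met
Not met: 3 of 12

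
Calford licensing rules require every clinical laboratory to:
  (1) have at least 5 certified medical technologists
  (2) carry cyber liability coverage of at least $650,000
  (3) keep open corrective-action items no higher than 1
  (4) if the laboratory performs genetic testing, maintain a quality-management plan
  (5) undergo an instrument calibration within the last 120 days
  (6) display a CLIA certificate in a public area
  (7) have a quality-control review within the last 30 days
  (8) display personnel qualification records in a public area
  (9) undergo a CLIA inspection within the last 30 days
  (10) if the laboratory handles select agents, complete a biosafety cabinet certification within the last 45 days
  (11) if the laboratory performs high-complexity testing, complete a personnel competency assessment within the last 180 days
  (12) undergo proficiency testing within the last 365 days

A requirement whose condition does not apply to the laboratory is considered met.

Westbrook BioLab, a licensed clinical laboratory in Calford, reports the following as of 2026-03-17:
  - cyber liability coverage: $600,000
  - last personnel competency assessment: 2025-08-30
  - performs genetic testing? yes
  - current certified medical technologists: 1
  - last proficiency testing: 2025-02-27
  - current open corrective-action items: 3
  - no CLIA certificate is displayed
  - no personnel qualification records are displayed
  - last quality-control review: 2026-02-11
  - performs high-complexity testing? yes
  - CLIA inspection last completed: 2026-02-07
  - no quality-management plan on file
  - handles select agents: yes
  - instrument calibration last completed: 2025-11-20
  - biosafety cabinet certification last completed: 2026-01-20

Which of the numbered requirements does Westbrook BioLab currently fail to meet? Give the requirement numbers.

1. certified medical technologists 1 < 5 → not met
2. cyber liability coverage $600,000 < $650,000 → not met
3. open corrective-action items 3 > 1 → not met
4. condition 'performs genetic testing' holds; quality-management plan absent → not met
5. instrument calibration 117 days ago vs limit 120 → met
6. CLIA certificate absent → not met
7. quality-control review 34 days ago vs limit 30 → not met
8. personnel qualification records absent → not met
9. CLIA inspection 38 days ago vs limit 30 → not met
10. condition 'handles select agents' holds; biosafety cabinet certification 56 days ago vs limit 45 → not met
11. condition 'performs high-complexity testing' holds; personnel competency assessment 199 days ago vs limit 180 → not met
12. proficiency testing 383 days ago vs limit 365 → not met
Not met: 1, 2, 3, 4, 6, 7, 8, 9, 10, 11, 12

1, 2, 3, 4, 6, 7, 8, 9, 10, 11, 12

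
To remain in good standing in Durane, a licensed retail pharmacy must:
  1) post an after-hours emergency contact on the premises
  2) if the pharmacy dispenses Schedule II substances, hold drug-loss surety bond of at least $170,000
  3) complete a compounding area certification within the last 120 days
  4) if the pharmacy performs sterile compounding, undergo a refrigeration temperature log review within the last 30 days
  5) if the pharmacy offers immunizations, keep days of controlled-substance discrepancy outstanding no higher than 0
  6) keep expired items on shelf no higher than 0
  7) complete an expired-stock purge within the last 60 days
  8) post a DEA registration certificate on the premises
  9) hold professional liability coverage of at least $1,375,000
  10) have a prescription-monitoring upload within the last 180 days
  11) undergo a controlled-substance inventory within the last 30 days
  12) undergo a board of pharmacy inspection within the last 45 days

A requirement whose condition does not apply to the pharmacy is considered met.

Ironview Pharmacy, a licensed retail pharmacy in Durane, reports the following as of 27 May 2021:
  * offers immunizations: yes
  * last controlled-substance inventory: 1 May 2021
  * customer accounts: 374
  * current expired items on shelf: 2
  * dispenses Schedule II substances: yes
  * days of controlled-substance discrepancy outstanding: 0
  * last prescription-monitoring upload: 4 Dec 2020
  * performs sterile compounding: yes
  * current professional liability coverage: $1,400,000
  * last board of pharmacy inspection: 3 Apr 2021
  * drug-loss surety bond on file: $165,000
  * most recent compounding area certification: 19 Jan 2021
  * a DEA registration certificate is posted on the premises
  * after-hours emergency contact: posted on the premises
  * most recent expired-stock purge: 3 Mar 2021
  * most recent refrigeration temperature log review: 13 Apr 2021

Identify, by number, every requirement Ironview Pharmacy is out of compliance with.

1. after-hours emergency contact present → met
2. condition 'dispenses Schedule II substances' holds; drug-loss surety bond $165,000 < $170,000 → not met
3. compounding area certification 128 days ago vs limit 120 → not met
4. condition 'performs sterile compounding' holds; refrigeration temperature log review 44 days ago vs limit 30 → not met
5. condition 'offers immunizations' holds; days of controlled-substance discrepancy outstanding 0 ≤ 0 → met
6. expired items on shelf 2 > 0 → not met
7. expired-stock purge 85 days ago vs limit 60 → not met
8. DEA registration certificate present → met
9. professional liability coverage $1,400,000 ≥ $1,375,000 → met
10. prescription-monitoring upload 174 days ago vs limit 180 → met
11. controlled-substance inventory 26 days ago vs limit 30 → met
12. board of pharmacy inspection 54 days ago vs limit 45 → not met
Not met: 2, 3, 4, 6, 7, 12

2, 3, 4, 6, 7, 12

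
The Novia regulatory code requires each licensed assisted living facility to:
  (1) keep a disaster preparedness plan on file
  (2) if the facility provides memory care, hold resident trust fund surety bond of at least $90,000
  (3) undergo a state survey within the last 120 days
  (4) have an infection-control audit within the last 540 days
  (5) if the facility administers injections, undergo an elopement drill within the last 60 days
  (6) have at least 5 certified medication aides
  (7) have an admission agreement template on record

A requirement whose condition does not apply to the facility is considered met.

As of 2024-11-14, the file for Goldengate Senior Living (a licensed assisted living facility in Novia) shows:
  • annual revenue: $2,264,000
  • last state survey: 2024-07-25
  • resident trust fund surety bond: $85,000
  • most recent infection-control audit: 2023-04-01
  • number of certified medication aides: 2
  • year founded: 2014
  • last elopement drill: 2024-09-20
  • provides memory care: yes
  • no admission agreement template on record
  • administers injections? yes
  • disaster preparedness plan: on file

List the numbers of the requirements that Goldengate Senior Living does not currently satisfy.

2, 4, 6, 7

1. disaster preparedness plan present → met
2. condition 'provides memory care' holds; resident trust fund surety bond $85,000 < $90,000 → not met
3. state survey 112 days ago vs limit 120 → met
4. infection-control audit 593 days ago vs limit 540 → not met
5. condition 'administers injections' holds; elopement drill 55 days ago vs limit 60 → met
6. certified medication aides 2 < 5 → not met
7. admission agreement template absent → not met
Not met: 2, 4, 6, 7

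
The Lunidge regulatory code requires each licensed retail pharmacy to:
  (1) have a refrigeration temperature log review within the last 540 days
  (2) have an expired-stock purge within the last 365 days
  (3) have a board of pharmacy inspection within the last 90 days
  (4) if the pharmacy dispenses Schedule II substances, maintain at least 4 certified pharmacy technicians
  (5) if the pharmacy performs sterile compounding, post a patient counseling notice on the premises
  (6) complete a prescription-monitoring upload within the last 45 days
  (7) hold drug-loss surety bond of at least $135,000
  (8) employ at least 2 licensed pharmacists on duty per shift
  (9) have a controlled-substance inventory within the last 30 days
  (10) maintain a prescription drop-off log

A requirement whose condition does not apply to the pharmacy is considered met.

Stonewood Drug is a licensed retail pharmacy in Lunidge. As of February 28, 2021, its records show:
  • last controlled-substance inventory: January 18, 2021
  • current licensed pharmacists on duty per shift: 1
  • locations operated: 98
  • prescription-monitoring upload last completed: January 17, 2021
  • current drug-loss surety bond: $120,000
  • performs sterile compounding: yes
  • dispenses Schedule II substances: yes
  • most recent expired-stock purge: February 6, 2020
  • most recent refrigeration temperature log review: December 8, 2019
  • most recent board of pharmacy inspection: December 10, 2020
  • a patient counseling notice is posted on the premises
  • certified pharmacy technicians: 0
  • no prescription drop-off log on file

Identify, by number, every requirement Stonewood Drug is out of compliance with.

2, 4, 7, 8, 9, 10

1. refrigeration temperature log review 448 days ago vs limit 540 → met
2. expired-stock purge 388 days ago vs limit 365 → not met
3. board of pharmacy inspection 80 days ago vs limit 90 → met
4. condition 'dispenses Schedule II substances' holds; certified pharmacy technicians 0 < 4 → not met
5. condition 'performs sterile compounding' holds; patient counseling notice present → met
6. prescription-monitoring upload 42 days ago vs limit 45 → met
7. drug-loss surety bond $120,000 < $135,000 → not met
8. licensed pharmacists on duty per shift 1 < 2 → not met
9. controlled-substance inventory 41 days ago vs limit 30 → not met
10. prescription drop-off log absent → not met
Not met: 2, 4, 7, 8, 9, 10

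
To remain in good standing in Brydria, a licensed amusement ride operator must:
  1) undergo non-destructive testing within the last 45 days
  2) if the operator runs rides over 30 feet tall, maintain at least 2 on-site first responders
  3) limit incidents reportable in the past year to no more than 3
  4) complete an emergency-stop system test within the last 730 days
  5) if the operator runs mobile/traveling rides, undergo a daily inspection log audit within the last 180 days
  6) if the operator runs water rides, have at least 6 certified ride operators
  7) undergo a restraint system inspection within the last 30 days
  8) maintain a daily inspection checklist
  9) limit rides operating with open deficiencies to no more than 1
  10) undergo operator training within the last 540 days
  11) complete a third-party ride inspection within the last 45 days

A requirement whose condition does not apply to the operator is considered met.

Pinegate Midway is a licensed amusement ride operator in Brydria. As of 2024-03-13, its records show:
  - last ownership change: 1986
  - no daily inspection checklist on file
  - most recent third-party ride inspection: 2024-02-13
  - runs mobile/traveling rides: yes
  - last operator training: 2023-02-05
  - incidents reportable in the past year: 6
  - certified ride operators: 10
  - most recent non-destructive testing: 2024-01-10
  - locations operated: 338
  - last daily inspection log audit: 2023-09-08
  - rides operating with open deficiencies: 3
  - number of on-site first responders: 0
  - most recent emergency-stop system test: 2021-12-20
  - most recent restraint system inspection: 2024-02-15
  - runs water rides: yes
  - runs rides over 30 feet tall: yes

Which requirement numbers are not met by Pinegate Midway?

1, 2, 3, 4, 5, 8, 9

1. non-destructive testing 63 days ago vs limit 45 → not met
2. condition 'runs rides over 30 feet tall' holds; on-site first responders 0 < 2 → not met
3. incidents reportable in the past year 6 > 3 → not met
4. emergency-stop system test 814 days ago vs limit 730 → not met
5. condition 'runs mobile/traveling rides' holds; daily inspection log audit 187 days ago vs limit 180 → not met
6. condition 'runs water rides' holds; certified ride operators 10 ≥ 6 → met
7. restraint system inspection 27 days ago vs limit 30 → met
8. daily inspection checklist absent → not met
9. rides operating with open deficiencies 3 > 1 → not met
10. operator training 402 days ago vs limit 540 → met
11. third-party ride inspection 29 days ago vs limit 45 → met
Not met: 1, 2, 3, 4, 5, 8, 9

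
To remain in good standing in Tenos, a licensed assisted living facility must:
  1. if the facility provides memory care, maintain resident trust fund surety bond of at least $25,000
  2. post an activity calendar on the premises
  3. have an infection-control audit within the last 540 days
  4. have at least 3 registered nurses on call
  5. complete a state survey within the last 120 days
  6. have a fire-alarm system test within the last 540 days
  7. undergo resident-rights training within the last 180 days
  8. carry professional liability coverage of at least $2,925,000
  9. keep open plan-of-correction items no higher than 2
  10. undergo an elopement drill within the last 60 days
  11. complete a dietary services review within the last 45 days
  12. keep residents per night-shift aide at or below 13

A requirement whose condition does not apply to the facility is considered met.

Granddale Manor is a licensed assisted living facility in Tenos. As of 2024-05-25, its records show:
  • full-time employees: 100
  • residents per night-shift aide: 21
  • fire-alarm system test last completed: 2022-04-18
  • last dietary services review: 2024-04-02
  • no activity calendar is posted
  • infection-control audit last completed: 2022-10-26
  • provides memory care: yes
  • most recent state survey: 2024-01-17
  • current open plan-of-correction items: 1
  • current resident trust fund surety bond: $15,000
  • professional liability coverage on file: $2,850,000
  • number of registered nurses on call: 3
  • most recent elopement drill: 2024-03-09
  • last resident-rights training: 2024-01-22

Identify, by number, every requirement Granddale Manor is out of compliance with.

1. condition 'provides memory care' holds; resident trust fund surety bond $15,000 < $25,000 → not met
2. activity calendar absent → not met
3. infection-control audit 577 days ago vs limit 540 → not met
4. registered nurses on call 3 ≥ 3 → met
5. state survey 129 days ago vs limit 120 → not met
6. fire-alarm system test 768 days ago vs limit 540 → not met
7. resident-rights training 124 days ago vs limit 180 → met
8. professional liability coverage $2,850,000 < $2,925,000 → not met
9. open plan-of-correction items 1 ≤ 2 → met
10. elopement drill 77 days ago vs limit 60 → not met
11. dietary services review 53 days ago vs limit 45 → not met
12. residents per night-shift aide 21 > 13 → not met
Not met: 1, 2, 3, 5, 6, 8, 10, 11, 12

1, 2, 3, 5, 6, 8, 10, 11, 12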